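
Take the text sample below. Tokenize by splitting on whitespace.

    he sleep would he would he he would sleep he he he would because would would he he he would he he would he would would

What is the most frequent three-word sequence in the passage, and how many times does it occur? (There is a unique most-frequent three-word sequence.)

Trigram frequencies (highest first):
  he he would: 4
  he would he: 3
  would he he: 3
  would he would: 2
  he he he: 2
  he sleep would: 1
  … (9 more, each ≤ 1)

"he he would", 4 times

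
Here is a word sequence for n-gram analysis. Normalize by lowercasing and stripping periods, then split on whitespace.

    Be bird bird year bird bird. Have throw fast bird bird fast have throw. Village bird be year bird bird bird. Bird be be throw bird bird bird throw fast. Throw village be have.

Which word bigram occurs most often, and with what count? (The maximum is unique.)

Bigram frequencies (highest first):
  bird bird: 8
  year bird: 2
  have throw: 2
  throw fast: 2
  throw village: 2
  bird be: 2
  … (15 more, each ≤ 1)

"bird bird", 8 times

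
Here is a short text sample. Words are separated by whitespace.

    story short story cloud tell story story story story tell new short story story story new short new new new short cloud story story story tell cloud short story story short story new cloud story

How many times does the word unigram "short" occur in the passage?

Scanning the 35 tokens for "short":
  position 2: short
  position 12: short
  position 17: short
  position 21: short
  position 28: short
  position 31: short

6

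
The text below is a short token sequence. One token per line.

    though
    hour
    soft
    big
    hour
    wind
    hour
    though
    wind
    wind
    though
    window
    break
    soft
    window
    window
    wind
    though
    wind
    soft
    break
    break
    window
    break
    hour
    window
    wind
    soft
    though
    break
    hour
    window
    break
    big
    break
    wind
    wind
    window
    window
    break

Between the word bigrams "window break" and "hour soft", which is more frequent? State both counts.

"window break": 4 occurrences
"hour soft": 1 occurrence

"window break" (4 vs 1)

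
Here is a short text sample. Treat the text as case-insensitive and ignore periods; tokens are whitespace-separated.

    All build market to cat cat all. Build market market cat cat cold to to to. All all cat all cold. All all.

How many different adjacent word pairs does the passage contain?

23 tokens → 22 bigram windows in total.
Repeated bigrams (each contributes count−1 duplicates):
  all all: 2
  all build: 2
  build market: 2
  cat all: 2
  cat cat: 2
  to to: 2
6 duplicate windows → 22 − 6 = 16 distinct.

16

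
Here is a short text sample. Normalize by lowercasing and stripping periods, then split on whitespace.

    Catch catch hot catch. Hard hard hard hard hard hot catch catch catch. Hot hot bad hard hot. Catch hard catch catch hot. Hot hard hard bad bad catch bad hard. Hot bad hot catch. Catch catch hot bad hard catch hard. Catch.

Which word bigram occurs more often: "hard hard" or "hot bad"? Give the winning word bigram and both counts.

"hard hard" (5 vs 3)

"hard hard": 5 occurrences
"hot bad": 3 occurrences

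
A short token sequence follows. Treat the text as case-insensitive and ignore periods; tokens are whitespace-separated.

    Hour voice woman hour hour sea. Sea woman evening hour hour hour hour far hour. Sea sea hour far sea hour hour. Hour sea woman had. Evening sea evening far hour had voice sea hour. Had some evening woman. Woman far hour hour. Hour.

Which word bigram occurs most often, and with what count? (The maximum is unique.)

Bigram frequencies (highest first):
  hour hour: 8
  hour sea: 3
  far hour: 3
  sea hour: 3
  sea sea: 2
  sea woman: 2
  … (20 more, each ≤ 2)

"hour hour", 8 times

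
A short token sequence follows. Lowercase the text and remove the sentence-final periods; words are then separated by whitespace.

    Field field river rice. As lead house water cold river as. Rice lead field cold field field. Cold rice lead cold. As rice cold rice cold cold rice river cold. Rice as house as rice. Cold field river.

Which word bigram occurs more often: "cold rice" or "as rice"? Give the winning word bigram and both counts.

"cold rice": 4 occurrences
"as rice": 3 occurrences

"cold rice" (4 vs 3)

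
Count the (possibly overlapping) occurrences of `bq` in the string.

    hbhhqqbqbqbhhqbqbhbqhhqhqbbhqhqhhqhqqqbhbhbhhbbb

Sliding a length-2 window over the 48 characters (47 positions):
  position 7–8: bq
  position 9–10: bq
  position 15–16: bq
  position 19–20: bq

4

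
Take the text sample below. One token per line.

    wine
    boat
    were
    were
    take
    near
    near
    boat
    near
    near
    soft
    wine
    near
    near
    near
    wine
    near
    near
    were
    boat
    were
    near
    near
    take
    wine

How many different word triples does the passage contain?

25 tokens → 23 trigram windows in total.
Repeated trigrams (each contributes count−1 duplicates):
  wine near near: 2
1 duplicate windows → 23 − 1 = 22 distinct.

22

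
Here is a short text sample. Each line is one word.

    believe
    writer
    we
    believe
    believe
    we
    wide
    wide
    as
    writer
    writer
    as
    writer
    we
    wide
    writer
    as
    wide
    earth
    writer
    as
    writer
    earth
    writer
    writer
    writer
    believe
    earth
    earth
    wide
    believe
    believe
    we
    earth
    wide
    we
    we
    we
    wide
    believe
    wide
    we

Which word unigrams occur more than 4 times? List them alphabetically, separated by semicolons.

Unigram counts meeting the condition (more than 4 times):
  believe: 7
  earth: 5
  we: 8
  wide: 8
  writer: 10

believe; earth; we; wide; writer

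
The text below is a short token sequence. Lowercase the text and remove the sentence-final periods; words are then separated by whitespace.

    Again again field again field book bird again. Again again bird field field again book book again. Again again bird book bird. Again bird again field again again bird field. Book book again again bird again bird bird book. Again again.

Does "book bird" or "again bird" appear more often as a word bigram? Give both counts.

"book bird": 2 occurrences
"again bird": 6 occurrences

"again bird" (6 vs 2)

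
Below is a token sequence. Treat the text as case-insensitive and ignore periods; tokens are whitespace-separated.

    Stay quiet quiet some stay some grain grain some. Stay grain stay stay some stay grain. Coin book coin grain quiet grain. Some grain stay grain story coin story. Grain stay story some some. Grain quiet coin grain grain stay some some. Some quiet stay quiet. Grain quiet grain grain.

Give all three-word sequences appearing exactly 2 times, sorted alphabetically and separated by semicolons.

grain quiet grain; some stay grain

Trigram counts meeting the condition (exactly 2 times):
  grain quiet grain: 2
  some stay grain: 2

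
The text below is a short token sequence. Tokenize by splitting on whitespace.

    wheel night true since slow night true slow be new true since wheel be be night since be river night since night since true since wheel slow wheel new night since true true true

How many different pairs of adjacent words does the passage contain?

24

34 tokens → 33 bigram windows in total.
Repeated bigrams (each contributes count−1 duplicates):
  night since: 4
  true since: 3
  night true: 2
  since true: 2
  since wheel: 2
  true true: 2
9 duplicate windows → 33 − 9 = 24 distinct.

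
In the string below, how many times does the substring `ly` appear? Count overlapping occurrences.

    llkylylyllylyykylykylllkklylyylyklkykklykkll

9

Sliding a length-2 window over the 44 characters (43 positions):
  position 5–6: ly
  position 7–8: ly
  position 10–11: ly
  position 12–13: ly
  position 17–18: ly
  position 26–27: ly
  position 28–29: ly
  position 31–32: ly
  position 39–40: ly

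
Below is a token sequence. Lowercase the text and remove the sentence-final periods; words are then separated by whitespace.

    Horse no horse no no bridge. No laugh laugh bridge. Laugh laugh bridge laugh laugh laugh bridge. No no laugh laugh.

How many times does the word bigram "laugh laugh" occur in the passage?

5

Scanning the 20 overlapping bigram windows for "laugh laugh":
  position 8–9: laugh laugh
  position 11–12: laugh laugh
  position 14–15: laugh laugh
  position 15–16: laugh laugh
  position 20–21: laugh laugh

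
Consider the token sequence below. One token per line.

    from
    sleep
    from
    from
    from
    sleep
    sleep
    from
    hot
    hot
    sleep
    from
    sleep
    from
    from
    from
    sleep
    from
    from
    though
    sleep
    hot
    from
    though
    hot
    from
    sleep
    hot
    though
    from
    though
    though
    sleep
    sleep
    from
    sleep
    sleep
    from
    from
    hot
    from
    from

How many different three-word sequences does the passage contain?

29

42 tokens → 40 trigram windows in total.
Repeated trigrams (each contributes count−1 duplicates):
  sleep from from: 4
  from sleep from: 3
  sleep sleep from: 3
  from from from: 2
  from from sleep: 2
  from sleep sleep: 2
  sleep from sleep: 2
11 duplicate windows → 40 − 11 = 29 distinct.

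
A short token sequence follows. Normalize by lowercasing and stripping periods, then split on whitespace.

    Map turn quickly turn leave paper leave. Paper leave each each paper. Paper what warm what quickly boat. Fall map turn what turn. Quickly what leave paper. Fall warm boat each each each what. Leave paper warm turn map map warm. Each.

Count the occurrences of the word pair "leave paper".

4

Scanning the 41 overlapping bigram windows for "leave paper":
  position 5–6: leave paper
  position 7–8: leave paper
  position 26–27: leave paper
  position 35–36: leave paper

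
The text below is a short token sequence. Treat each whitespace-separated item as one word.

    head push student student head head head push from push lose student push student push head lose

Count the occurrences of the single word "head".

5

Scanning the 17 tokens for "head":
  position 1: head
  position 5: head
  position 6: head
  position 7: head
  position 16: head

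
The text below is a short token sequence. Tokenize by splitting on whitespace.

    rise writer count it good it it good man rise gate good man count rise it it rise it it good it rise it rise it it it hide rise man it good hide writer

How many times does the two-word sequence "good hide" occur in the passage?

1

Scanning the 34 overlapping bigram windows for "good hide":
  position 33–34: good hide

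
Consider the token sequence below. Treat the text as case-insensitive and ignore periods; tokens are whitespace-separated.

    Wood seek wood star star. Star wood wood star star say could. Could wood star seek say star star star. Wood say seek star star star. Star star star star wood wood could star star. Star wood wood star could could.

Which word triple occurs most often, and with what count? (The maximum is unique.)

Trigram frequencies (highest first):
  star star star: 8
  star star wood: 4
  star wood wood: 3
  wood star star: 2
  wood wood star: 2
  wood seek wood: 1
  … (19 more, each ≤ 1)

"star star star", 8 times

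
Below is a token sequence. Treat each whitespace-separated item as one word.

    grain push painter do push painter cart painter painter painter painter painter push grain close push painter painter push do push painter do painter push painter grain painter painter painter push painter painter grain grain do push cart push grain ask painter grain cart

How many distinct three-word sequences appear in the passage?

44 tokens → 42 trigram windows in total.
Repeated trigrams (each contributes count−1 duplicates):
  painter painter painter: 4
  painter painter push: 3
  do push painter: 2
  painter push painter: 2
  push painter do: 2
  push painter painter: 2
9 duplicate windows → 42 − 9 = 33 distinct.

33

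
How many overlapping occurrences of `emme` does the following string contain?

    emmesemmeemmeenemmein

4

Sliding a length-4 window over the 21 characters (18 positions):
  position 1–4: emme
  position 6–9: emme
  position 10–13: emme
  position 16–19: emme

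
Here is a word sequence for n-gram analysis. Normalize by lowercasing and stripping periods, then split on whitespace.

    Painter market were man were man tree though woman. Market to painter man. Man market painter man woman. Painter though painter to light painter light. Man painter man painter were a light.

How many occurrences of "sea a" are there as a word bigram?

0

Scanning the 31 overlapping bigram windows for "sea a":
  (none found)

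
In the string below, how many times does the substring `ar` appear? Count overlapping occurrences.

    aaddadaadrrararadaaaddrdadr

2

Sliding a length-2 window over the 27 characters (26 positions):
  position 12–13: ar
  position 14–15: ar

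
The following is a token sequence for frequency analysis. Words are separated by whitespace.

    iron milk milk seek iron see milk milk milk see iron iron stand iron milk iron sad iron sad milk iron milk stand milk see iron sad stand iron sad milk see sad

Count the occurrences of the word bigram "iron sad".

4

Scanning the 32 overlapping bigram windows for "iron sad":
  position 16–17: iron sad
  position 18–19: iron sad
  position 26–27: iron sad
  position 29–30: iron sad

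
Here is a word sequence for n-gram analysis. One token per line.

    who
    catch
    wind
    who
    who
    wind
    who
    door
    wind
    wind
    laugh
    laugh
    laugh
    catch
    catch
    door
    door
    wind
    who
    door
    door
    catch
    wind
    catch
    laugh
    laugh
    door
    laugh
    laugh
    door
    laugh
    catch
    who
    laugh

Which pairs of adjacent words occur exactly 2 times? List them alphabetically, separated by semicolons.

catch wind; door door; door laugh; door wind; laugh catch; laugh door; who door

Bigram counts meeting the condition (exactly 2 times):
  catch wind: 2
  door door: 2
  door laugh: 2
  door wind: 2
  laugh catch: 2
  laugh door: 2
  who door: 2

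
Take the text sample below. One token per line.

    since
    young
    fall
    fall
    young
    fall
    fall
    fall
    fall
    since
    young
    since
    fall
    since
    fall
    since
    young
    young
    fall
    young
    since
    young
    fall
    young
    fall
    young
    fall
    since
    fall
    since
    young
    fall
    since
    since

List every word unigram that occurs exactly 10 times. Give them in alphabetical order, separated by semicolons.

Unigram counts meeting the condition (exactly 10 times):
  since: 10
  young: 10

since; young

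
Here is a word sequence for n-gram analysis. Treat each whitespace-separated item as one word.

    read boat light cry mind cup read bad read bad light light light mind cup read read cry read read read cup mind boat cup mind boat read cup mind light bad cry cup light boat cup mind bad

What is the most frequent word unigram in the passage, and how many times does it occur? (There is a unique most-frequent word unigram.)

"read", 9 times

Unigram frequencies (highest first):
  read: 9
  cup: 7
  light: 6
  mind: 6
  boat: 4
  bad: 4
  … (1 more, each ≤ 3)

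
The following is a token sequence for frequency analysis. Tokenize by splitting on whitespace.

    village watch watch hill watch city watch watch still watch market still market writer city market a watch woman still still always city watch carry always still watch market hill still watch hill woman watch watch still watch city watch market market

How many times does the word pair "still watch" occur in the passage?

4

Scanning the 41 overlapping bigram windows for "still watch":
  position 9–10: still watch
  position 27–28: still watch
  position 31–32: still watch
  position 37–38: still watch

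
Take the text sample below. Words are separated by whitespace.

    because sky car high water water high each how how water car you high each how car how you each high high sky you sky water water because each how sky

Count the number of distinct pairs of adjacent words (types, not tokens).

31 tokens → 30 bigram windows in total.
Repeated bigrams (each contributes count−1 duplicates):
  each how: 3
  high each: 2
  water water: 2
4 duplicate windows → 30 − 4 = 26 distinct.

26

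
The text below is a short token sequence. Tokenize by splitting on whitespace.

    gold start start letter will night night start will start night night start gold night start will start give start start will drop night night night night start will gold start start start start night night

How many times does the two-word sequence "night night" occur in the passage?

6

Scanning the 35 overlapping bigram windows for "night night":
  position 6–7: night night
  position 11–12: night night
  position 24–25: night night
  position 25–26: night night
  position 26–27: night night
  position 35–36: night night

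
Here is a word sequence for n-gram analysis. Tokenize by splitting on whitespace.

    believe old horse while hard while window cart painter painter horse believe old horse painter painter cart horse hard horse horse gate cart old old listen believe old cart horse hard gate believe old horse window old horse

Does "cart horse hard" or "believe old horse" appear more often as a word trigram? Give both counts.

"believe old horse" (3 vs 2)

"cart horse hard": 2 occurrences
"believe old horse": 3 occurrences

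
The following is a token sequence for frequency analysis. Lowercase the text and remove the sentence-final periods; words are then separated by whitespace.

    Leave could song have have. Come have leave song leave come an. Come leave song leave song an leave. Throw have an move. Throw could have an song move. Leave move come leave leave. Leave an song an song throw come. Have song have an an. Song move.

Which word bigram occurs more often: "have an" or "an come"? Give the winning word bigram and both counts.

"have an": 3 occurrences
"an come": 1 occurrence

"have an" (3 vs 1)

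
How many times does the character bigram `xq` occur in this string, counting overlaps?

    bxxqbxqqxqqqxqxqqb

Sliding a length-2 window over the 18 characters (17 positions):
  position 3–4: xq
  position 6–7: xq
  position 9–10: xq
  position 13–14: xq
  position 15–16: xq

5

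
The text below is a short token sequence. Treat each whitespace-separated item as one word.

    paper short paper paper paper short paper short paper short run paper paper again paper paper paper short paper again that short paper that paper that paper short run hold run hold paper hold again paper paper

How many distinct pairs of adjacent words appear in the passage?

16

37 tokens → 36 bigram windows in total.
Repeated bigrams (each contributes count−1 duplicates):
  paper paper: 6
  paper short: 6
  short paper: 5
  again paper: 2
  paper again: 2
  paper that: 2
  run hold: 2
  short run: 2
  … (1 more repeated)
20 duplicate windows → 36 − 20 = 16 distinct.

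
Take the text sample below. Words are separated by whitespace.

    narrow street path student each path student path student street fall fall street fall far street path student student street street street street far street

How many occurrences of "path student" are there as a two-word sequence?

4

Scanning the 24 overlapping bigram windows for "path student":
  position 3–4: path student
  position 6–7: path student
  position 8–9: path student
  position 17–18: path student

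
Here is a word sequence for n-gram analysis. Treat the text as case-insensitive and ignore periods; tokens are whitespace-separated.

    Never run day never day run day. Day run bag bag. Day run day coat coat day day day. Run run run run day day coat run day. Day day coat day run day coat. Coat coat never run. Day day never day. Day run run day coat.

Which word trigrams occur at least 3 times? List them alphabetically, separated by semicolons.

day day run; day run day; run day coat; run day day

Trigram counts meeting the condition (at least 3 times):
  day day run: 3
  day run day: 3
  run day coat: 3
  run day day: 4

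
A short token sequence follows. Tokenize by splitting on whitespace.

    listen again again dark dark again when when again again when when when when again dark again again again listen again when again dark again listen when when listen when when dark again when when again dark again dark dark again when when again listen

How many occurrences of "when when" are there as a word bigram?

Scanning the 44 overlapping bigram windows for "when when":
  position 7–8: when when
  position 11–12: when when
  position 12–13: when when
  position 13–14: when when
  position 27–28: when when
  position 30–31: when when
  position 34–35: when when
  position 42–43: when when

8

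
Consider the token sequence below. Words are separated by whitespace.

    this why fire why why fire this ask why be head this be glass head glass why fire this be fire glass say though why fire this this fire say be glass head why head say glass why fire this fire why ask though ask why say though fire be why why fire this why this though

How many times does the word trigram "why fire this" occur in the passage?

5

Scanning the 55 overlapping trigram windows for "why fire this":
  position 5–7: why fire this
  position 17–19: why fire this
  position 25–27: why fire this
  position 38–40: why fire this
  position 52–54: why fire this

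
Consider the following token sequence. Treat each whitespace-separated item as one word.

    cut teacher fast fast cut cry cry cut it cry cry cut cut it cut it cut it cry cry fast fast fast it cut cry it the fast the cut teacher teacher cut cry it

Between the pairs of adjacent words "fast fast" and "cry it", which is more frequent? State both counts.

"fast fast": 3 occurrences
"cry it": 2 occurrences

"fast fast" (3 vs 2)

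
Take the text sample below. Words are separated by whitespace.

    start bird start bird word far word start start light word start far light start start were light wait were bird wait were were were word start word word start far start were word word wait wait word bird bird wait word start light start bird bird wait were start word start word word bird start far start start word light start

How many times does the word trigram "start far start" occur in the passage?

2

Scanning the 60 overlapping trigram windows for "start far start":
  position 30–32: start far start
  position 56–58: start far start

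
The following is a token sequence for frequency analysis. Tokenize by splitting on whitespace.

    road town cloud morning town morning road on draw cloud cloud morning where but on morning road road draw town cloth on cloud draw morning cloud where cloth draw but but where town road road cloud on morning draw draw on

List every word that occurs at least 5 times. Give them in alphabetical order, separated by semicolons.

cloud; draw; morning; on; road

Unigram counts meeting the condition (at least 5 times):
  cloud: 6
  draw: 6
  morning: 6
  on: 5
  road: 6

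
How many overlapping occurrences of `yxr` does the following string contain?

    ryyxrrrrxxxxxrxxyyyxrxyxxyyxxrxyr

2

Sliding a length-3 window over the 33 characters (31 positions):
  position 3–5: yxr
  position 19–21: yxr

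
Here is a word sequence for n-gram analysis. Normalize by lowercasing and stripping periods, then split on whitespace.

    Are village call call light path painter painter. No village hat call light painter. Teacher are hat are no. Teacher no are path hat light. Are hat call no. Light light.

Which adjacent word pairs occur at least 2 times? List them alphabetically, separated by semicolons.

Bigram counts meeting the condition (at least 2 times):
  are hat: 2
  call light: 2
  hat call: 2

are hat; call light; hat call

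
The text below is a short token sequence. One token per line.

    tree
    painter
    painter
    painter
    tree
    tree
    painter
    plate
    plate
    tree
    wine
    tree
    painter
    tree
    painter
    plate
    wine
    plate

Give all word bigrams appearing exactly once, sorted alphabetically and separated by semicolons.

plate plate; plate tree; plate wine; tree tree; tree wine; wine plate; wine tree

Bigram counts meeting the condition (exactly once):
  plate plate: 1
  plate tree: 1
  plate wine: 1
  tree tree: 1
  tree wine: 1
  wine plate: 1
  wine tree: 1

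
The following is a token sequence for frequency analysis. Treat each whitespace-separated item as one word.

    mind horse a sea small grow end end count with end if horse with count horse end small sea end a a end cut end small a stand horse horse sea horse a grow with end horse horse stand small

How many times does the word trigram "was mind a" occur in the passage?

Scanning the 38 overlapping trigram windows for "was mind a":
  (none found)

0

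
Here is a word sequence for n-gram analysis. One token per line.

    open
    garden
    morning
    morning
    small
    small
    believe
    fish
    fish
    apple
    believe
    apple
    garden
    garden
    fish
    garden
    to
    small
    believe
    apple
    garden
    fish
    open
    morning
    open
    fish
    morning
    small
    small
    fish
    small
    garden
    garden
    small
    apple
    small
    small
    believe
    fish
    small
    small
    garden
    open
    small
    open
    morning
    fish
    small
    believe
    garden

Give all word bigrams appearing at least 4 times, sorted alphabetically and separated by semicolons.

Bigram counts meeting the condition (at least 4 times):
  small believe: 4
  small small: 4

small believe; small small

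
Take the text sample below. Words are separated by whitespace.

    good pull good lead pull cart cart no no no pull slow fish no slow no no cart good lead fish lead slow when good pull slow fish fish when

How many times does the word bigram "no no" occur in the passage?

Scanning the 29 overlapping bigram windows for "no no":
  position 8–9: no no
  position 9–10: no no
  position 16–17: no no

3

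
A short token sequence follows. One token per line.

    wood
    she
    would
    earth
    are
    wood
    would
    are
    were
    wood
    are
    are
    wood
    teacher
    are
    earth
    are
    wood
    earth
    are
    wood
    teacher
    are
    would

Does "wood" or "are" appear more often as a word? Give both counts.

"are" (8 vs 6)

"wood": 6 occurrences
"are": 8 occurrences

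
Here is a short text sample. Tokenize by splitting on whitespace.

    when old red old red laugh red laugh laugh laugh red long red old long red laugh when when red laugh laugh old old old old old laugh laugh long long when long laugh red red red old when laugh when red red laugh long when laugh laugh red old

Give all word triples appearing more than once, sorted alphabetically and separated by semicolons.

laugh laugh red; old old old; red laugh laugh

Trigram counts meeting the condition (more than once):
  laugh laugh red: 2
  old old old: 3
  red laugh laugh: 2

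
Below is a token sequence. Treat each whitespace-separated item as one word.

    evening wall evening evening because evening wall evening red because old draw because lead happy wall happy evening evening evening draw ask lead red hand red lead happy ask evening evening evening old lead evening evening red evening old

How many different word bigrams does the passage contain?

28

39 tokens → 38 bigram windows in total.
Repeated bigrams (each contributes count−1 duplicates):
  evening evening: 6
  evening old: 2
  evening red: 2
  evening wall: 2
  lead happy: 2
  wall evening: 2
10 duplicate windows → 38 − 10 = 28 distinct.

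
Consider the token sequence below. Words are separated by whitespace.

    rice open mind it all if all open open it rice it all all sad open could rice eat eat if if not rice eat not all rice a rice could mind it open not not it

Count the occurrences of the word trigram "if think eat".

Scanning the 35 overlapping trigram windows for "if think eat":
  (none found)

0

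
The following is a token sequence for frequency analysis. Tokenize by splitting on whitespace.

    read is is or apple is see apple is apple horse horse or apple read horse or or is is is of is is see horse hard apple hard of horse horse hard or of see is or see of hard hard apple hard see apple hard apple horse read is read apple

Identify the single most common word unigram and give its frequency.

"is", 11 times

Unigram frequencies (highest first):
  is: 11
  apple: 9
  horse: 7
  hard: 7
  or: 6
  see: 5
  … (2 more, each ≤ 4)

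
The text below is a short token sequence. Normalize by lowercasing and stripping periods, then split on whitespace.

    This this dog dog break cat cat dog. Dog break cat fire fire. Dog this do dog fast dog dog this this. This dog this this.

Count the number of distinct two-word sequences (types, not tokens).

15

26 tokens → 25 bigram windows in total.
Repeated bigrams (each contributes count−1 duplicates):
  this this: 4
  dog dog: 3
  dog this: 3
  break cat: 2
  dog break: 2
  this dog: 2
10 duplicate windows → 25 − 10 = 15 distinct.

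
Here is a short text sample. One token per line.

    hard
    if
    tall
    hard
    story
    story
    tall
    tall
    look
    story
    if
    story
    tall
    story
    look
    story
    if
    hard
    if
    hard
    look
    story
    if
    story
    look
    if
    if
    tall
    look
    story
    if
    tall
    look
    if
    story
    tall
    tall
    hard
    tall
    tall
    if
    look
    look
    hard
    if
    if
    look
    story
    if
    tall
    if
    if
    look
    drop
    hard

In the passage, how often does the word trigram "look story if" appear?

5

Scanning the 53 overlapping trigram windows for "look story if":
  position 9–11: look story if
  position 15–17: look story if
  position 21–23: look story if
  position 29–31: look story if
  position 47–49: look story if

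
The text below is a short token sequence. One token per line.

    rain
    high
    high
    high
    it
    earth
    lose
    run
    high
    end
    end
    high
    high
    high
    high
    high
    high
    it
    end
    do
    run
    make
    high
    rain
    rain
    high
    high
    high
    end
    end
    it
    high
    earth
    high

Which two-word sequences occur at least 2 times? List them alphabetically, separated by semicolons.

end end; high end; high high; high it; rain high

Bigram counts meeting the condition (at least 2 times):
  end end: 2
  high end: 2
  high high: 9
  high it: 2
  rain high: 2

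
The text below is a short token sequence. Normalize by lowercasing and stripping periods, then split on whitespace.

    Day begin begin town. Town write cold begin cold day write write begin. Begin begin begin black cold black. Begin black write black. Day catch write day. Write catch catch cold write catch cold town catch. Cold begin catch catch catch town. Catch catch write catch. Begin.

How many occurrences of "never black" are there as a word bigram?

0

Scanning the 46 overlapping bigram windows for "never black":
  (none found)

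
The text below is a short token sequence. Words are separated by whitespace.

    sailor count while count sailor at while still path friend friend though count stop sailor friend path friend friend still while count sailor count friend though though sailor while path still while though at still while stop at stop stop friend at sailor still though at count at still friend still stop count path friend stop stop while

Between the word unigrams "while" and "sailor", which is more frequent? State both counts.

"while" (7 vs 6)

"while": 7 occurrences
"sailor": 6 occurrences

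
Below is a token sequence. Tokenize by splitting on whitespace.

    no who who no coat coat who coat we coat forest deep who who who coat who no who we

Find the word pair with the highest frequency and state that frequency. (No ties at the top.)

Bigram frequencies (highest first):
  who who: 3
  no who: 2
  who no: 2
  coat who: 2
  who coat: 2
  no coat: 1
  … (7 more, each ≤ 1)

"who who", 3 times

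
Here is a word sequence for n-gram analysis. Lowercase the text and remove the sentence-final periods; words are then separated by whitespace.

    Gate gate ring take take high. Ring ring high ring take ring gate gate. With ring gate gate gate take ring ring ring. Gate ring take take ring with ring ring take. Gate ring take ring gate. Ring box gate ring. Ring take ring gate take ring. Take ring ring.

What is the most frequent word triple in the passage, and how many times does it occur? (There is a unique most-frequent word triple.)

Trigram frequencies (highest first):
  ring take ring: 4
  gate ring take: 3
  take ring gate: 3
  ring take take: 2
  ring gate gate: 2
  gate take ring: 2
  … (29 more, each ≤ 2)

"ring take ring", 4 times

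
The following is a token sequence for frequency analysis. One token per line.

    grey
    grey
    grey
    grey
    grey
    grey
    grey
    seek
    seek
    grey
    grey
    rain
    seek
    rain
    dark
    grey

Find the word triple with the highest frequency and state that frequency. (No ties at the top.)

Trigram frequencies (highest first):
  grey grey grey: 5
  grey grey seek: 1
  grey seek seek: 1
  seek seek grey: 1
  seek grey grey: 1
  grey grey rain: 1
  … (4 more, each ≤ 1)

"grey grey grey", 5 times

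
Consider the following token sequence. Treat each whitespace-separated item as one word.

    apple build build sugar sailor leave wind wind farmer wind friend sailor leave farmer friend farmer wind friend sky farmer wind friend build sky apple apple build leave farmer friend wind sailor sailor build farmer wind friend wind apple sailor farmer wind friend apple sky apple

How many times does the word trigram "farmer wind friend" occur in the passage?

Scanning the 44 overlapping trigram windows for "farmer wind friend":
  position 9–11: farmer wind friend
  position 16–18: farmer wind friend
  position 20–22: farmer wind friend
  position 35–37: farmer wind friend
  position 41–43: farmer wind friend

5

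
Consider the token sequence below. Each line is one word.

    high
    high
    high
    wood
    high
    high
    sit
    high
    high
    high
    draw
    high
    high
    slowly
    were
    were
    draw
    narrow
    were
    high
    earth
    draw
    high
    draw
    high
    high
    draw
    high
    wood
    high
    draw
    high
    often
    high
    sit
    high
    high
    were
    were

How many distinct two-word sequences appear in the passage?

39 tokens → 38 bigram windows in total.
Repeated bigrams (each contributes count−1 duplicates):
  high high: 8
  draw high: 5
  high draw: 4
  high sit: 2
  high wood: 2
  sit high: 2
  were were: 2
  wood high: 2
19 duplicate windows → 38 − 19 = 19 distinct.

19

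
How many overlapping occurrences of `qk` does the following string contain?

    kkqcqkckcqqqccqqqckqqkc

2

Sliding a length-2 window over the 23 characters (22 positions):
  position 5–6: qk
  position 21–22: qk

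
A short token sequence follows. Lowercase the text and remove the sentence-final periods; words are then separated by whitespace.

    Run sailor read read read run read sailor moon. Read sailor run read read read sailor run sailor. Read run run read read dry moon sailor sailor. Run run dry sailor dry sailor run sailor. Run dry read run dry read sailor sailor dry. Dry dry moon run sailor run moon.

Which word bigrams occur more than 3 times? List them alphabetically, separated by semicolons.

Bigram counts meeting the condition (more than 3 times):
  read read: 5
  read sailor: 4
  run sailor: 4
  sailor run: 6

read read; read sailor; run sailor; sailor run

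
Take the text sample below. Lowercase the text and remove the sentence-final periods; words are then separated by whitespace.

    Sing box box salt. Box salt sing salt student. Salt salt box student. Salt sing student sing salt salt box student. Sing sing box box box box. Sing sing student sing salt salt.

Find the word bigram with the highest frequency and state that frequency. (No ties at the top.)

Bigram frequencies (highest first):
  box box: 4
  salt box: 3
  sing salt: 3
  salt salt: 3
  student sing: 3
  sing box: 2
  … (8 more, each ≤ 2)

"box box", 4 times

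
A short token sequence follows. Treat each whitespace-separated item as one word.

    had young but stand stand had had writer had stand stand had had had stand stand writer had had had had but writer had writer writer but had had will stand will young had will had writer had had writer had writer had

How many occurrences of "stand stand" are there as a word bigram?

Scanning the 42 overlapping bigram windows for "stand stand":
  position 4–5: stand stand
  position 10–11: stand stand
  position 15–16: stand stand

3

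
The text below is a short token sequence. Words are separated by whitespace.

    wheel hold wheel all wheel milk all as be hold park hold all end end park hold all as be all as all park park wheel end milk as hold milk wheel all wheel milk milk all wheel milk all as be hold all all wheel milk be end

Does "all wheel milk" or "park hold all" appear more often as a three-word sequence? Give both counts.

"all wheel milk" (4 vs 2)

"all wheel milk": 4 occurrences
"park hold all": 2 occurrences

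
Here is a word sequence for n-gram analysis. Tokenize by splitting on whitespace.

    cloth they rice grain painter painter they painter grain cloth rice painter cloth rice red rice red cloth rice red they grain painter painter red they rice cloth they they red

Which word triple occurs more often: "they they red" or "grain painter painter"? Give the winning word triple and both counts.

"they they red": 1 occurrence
"grain painter painter": 2 occurrences

"grain painter painter" (2 vs 1)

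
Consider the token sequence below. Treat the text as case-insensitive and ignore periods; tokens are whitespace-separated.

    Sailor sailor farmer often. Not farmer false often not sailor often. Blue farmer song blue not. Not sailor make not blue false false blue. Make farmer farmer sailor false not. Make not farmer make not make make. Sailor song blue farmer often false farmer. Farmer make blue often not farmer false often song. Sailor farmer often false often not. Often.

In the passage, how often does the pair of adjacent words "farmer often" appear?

Scanning the 59 overlapping bigram windows for "farmer often":
  position 3–4: farmer often
  position 41–42: farmer often
  position 55–56: farmer often

3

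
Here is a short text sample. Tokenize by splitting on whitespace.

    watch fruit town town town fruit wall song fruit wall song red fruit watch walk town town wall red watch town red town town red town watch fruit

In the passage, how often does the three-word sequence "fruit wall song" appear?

Scanning the 26 overlapping trigram windows for "fruit wall song":
  position 6–8: fruit wall song
  position 9–11: fruit wall song

2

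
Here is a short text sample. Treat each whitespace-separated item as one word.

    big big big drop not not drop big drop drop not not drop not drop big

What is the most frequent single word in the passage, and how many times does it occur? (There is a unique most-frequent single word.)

"drop", 6 times

Unigram frequencies (highest first):
  drop: 6
  big: 5
  not: 5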